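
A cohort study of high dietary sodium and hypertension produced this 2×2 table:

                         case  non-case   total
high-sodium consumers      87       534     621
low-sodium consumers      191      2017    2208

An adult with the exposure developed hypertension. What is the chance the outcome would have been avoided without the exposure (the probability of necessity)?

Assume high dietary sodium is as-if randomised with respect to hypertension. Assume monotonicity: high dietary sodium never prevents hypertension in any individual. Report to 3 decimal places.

PN ≈ 0.383

p₁ = P(outcome | exposed) = 87/621 = 0.1401
p₀ = P(outcome | unexposed) = 191/2208 = 0.086504
Under exogeneity and monotonicity, PN = (p₁ − p₀)/p₁.
PN = (0.1401 − 0.086504) / 0.1401 ≈ 0.3825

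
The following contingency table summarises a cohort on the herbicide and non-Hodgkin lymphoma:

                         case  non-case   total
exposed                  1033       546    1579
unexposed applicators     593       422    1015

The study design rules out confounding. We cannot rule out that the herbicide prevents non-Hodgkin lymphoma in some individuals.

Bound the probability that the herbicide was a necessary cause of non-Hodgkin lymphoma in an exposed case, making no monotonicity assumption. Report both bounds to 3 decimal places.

0.107 ≤ PN ≤ 0.636

p₁ = P(outcome | exposed) = 1033/1579 = 0.65421
p₀ = P(outcome | unexposed) = 593/1015 = 0.58424
Under exogeneity alone the bounds on PN are max{0,(p₁−p₀)/p₁} ≤ PN ≤ min{1,(1−p₀)/p₁}.
  lower = (p₁ − p₀)/p₁ = 0.069975 / 0.65421 ≈ 0.1070
  upper = min{1, (1 − p₀)/p₁} = 0.41576 / 0.65421 ≈ 0.6355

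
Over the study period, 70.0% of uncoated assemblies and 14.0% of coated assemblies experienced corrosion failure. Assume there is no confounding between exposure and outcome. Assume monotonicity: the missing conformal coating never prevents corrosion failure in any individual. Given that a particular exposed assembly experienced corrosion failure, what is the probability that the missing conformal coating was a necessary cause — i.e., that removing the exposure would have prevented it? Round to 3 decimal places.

PN ≈ 0.800

p₁ = 0.7, p₀ = 0.14.
Under exogeneity and monotonicity, PN = (p₁ − p₀) / p₁.
PN = (0.7 − 0.14) / 0.7 = 0.56 / 0.7 ≈ 0.8000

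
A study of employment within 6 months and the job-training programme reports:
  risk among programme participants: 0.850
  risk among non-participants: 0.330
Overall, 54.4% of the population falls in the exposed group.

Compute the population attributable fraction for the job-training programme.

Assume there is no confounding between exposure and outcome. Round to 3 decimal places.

Let p₁ = 0.85, p₀ = 0.33.
Overall risk P(Y=1) = π·p₁ + (1−π)·p₀ = 0.544×0.85 + 0.456×0.33 = 0.61288.
Under exogeneity, PAF = [P(Y=1) − p₀] / P(Y=1).
PAF = (0.61288 − 0.33) / 0.61288 ≈ 0.4616

PAF ≈ 0.462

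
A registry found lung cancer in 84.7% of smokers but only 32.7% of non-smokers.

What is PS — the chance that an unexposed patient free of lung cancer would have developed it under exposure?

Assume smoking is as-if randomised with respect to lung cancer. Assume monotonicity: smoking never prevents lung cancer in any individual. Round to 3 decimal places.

p₁ = 0.847, p₀ = 0.327.
Under exogeneity and monotonicity, PS = (p₁ − p₀) / (1 − p₀).
PS = (0.847 − 0.327) / (1 − 0.327) = 0.52 / 0.673 ≈ 0.7727

PS ≈ 0.773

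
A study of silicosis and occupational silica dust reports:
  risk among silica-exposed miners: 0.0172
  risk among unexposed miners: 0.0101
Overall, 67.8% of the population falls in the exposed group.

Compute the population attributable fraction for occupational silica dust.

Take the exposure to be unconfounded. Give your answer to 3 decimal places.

Let p₁ = 0.0172, p₀ = 0.0101.
Overall risk P(Y=1) = π·p₁ + (1−π)·p₀ = 0.678×0.0172 + 0.322×0.0101 = 0.014914.
Under exogeneity, PAF = [P(Y=1) − p₀] / P(Y=1).
PAF = (0.014914 − 0.0101) / 0.014914 ≈ 0.3228

PAF ≈ 0.323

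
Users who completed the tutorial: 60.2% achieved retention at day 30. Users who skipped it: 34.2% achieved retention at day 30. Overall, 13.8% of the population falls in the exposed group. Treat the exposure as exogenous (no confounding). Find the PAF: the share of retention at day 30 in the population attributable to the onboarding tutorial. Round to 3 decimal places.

PAF ≈ 0.095

p₁ = 0.602, p₀ = 0.342.
Overall risk P(Y=1) = π·p₁ + (1−π)·p₀ = 0.138×0.602 + 0.862×0.342 = 0.37788.
Under exogeneity, PAF = [P(Y=1) − p₀] / P(Y=1).
PAF = (0.37788 − 0.342) / 0.37788 ≈ 0.0950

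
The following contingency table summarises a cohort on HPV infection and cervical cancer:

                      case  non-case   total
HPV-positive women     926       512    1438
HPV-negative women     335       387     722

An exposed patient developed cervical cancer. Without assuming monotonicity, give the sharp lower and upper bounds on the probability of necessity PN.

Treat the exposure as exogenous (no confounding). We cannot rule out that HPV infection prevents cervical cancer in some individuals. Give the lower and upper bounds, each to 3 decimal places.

p₁ = P(outcome | exposed) = 926/1438 = 0.64395
p₀ = P(outcome | unexposed) = 335/722 = 0.46399
Under exogeneity alone the bounds on PN are max{0,(p₁−p₀)/p₁} ≤ PN ≤ min{1,(1−p₀)/p₁}.
  lower = (p₁ − p₀)/p₁ = 0.17996 / 0.64395 ≈ 0.2795
  upper = min{1, (1 − p₀)/p₁} = 0.53601 / 0.64395 ≈ 0.8324

0.279 ≤ PN ≤ 0.832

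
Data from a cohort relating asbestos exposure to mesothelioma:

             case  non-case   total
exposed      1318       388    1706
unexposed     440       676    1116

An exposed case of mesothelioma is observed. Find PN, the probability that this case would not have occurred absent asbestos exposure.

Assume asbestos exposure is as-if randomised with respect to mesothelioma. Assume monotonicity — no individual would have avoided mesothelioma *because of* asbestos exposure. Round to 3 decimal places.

p₁ = P(outcome | exposed) = 1318/1706 = 0.77257
p₀ = P(outcome | unexposed) = 440/1116 = 0.39427
Under exogeneity and monotonicity, PN = (p₁ − p₀)/p₁.
PN = (0.77257 − 0.39427) / 0.77257 ≈ 0.4897

PN ≈ 0.490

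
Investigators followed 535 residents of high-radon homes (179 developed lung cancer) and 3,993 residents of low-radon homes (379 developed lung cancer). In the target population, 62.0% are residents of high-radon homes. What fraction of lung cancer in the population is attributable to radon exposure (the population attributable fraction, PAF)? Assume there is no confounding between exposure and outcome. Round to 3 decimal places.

PAF ≈ 0.610

p₁ = P(outcome | exposed) = 179/535 = 0.33458
p₀ = P(outcome | unexposed) = 379/3993 = 0.094916
Overall risk P(Y=1) = π·p₁ + (1−π)·p₀ = 0.62×0.33458 + 0.38×0.094916 = 0.24351.
Under exogeneity, PAF = [P(Y=1) − p₀] / P(Y=1).
PAF = (0.24351 − 0.094916) / 0.24351 ≈ 0.6102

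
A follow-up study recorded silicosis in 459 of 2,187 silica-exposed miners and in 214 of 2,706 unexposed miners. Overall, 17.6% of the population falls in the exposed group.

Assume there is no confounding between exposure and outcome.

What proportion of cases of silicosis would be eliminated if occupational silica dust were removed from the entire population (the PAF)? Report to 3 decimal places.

PAF ≈ 0.225

p₁ = P(outcome | exposed) = 459/2187 = 0.20988
p₀ = P(outcome | unexposed) = 214/2706 = 0.079084
Overall risk P(Y=1) = π·p₁ + (1−π)·p₀ = 0.176×0.20988 + 0.824×0.079084 = 0.1021.
Under exogeneity, PAF = [P(Y=1) − p₀] / P(Y=1).
PAF = (0.1021 − 0.079084) / 0.1021 ≈ 0.2255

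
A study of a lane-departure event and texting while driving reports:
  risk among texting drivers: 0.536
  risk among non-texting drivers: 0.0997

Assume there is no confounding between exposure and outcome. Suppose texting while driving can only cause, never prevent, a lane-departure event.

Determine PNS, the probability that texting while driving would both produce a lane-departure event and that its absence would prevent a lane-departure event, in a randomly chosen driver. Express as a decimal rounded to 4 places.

PNS ≈ 0.4363

Let p₁ = 0.536, p₀ = 0.0997.
Under exogeneity and monotonicity, PNS = p₁ − p₀.
PNS = 0.536 − 0.0997 = 0.4363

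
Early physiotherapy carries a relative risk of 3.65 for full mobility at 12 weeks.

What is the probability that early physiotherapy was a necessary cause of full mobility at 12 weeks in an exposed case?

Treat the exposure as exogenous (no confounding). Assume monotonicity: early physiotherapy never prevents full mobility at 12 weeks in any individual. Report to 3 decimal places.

Under exogeneity and monotonicity, PN = (RR − 1) / RR = 1 − 1/RR.
PN = (3.65 − 1) / 3.65 = 2.65 / 3.65 ≈ 0.7260

PN ≈ 0.726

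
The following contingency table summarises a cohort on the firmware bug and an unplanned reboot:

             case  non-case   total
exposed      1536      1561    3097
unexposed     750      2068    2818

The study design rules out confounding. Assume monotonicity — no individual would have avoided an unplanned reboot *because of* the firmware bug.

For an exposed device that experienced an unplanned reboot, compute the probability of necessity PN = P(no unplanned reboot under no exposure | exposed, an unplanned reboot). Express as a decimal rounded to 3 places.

PN ≈ 0.463

p₁ = P(outcome | exposed) = 1536/3097 = 0.49596
p₀ = P(outcome | unexposed) = 750/2818 = 0.26615
Under exogeneity and monotonicity, PN = (p₁ − p₀) / p₁.
PN = (0.49596 − 0.26615) / 0.49596 = 0.22982 / 0.49596 ≈ 0.4634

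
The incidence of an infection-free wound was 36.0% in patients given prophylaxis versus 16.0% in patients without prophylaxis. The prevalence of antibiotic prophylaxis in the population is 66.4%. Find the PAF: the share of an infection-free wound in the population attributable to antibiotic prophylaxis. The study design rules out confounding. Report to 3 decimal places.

p₁ = 0.36, p₀ = 0.16.
Overall risk P(Y=1) = π·p₁ + (1−π)·p₀ = 0.664×0.36 + 0.336×0.16 = 0.2928.
Under exogeneity, PAF = [P(Y=1) − p₀] / P(Y=1).
PAF = (0.2928 − 0.16) / 0.2928 ≈ 0.4536

PAF ≈ 0.454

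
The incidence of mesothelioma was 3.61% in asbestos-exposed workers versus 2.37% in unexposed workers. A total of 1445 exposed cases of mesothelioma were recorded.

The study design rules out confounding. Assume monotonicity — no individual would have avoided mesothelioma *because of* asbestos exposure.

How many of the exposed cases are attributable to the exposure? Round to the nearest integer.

p₁ = 0.0361, p₀ = 0.0237.
PN = (p₁ − p₀)/p₁ = (0.0361 − 0.0237) / 0.0361 ≈ 0.34349.
Attributable cases ≈ PN × (exposed cases) = 0.34349 × 1445 ≈ 496.34.

about 496 cases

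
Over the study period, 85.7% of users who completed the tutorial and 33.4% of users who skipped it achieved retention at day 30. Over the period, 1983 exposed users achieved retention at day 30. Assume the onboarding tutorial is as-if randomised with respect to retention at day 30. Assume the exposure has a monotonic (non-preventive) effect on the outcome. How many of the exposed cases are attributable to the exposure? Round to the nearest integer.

about 1210 cases

p₁ = 0.857, p₀ = 0.334.
PN = (p₁ − p₀)/p₁ = (0.857 − 0.334) / 0.857 ≈ 0.61027.
Attributable cases ≈ PN × (exposed cases) = 0.61027 × 1983 ≈ 1210.16.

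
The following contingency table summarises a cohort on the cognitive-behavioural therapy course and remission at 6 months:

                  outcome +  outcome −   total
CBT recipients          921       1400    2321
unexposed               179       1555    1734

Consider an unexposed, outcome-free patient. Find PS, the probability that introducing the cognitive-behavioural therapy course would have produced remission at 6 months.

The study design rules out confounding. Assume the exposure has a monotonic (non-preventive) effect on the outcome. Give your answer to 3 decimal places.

p₁ = P(outcome | exposed) = 921/2321 = 0.39681
p₀ = P(outcome | unexposed) = 179/1734 = 0.10323
Under exogeneity and monotonicity, PS = (p₁ − p₀)/(1 − p₀).
PS = (0.39681 − 0.10323) / 0.89677 ≈ 0.3274

PS ≈ 0.327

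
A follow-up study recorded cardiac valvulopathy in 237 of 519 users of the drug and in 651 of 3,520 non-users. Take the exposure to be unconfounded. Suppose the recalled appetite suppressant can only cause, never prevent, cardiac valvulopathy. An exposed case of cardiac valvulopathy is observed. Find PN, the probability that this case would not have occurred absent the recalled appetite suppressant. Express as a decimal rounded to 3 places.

PN ≈ 0.595

p₁ = P(outcome | exposed) = 237/519 = 0.45665
p₀ = P(outcome | unexposed) = 651/3520 = 0.18494
Under exogeneity and monotonicity, PN = (p₁ − p₀) / p₁.
PN = (0.45665 − 0.18494) / 0.45665 = 0.2717 / 0.45665 ≈ 0.5950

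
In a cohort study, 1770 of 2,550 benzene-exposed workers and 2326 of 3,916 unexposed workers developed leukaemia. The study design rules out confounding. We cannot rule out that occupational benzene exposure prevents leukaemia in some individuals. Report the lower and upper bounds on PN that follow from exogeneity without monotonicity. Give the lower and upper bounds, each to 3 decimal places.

0.144 ≤ PN ≤ 0.585

p₁ = P(outcome | exposed) = 1770/2550 = 0.69412
p₀ = P(outcome | unexposed) = 2326/3916 = 0.59397
Under exogeneity alone the bounds on PN are max{0,(p₁−p₀)/p₁} ≤ PN ≤ min{1,(1−p₀)/p₁}.
  lower = (p₁ − p₀)/p₁ = 0.10014 / 0.69412 ≈ 0.1443
  upper = min{1, (1 − p₀)/p₁} = 0.40603 / 0.69412 ≈ 0.5850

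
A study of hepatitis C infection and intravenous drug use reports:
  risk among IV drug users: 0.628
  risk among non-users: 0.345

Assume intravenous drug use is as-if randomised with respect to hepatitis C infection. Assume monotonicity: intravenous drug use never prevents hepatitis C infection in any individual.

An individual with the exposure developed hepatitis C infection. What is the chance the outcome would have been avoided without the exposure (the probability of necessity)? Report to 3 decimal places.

Let p₁ = 0.628, p₀ = 0.345.
Under exogeneity and monotonicity, PN = (p₁ − p₀) / p₁.
PN = (0.628 − 0.345) / 0.628 = 0.283 / 0.628 ≈ 0.4506

PN ≈ 0.451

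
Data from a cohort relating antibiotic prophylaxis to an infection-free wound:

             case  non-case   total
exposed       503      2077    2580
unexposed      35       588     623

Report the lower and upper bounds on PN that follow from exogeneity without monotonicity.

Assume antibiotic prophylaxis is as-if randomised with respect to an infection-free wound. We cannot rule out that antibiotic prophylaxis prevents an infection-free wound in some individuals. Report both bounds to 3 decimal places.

p₁ = P(outcome | exposed) = 503/2580 = 0.19496
p₀ = P(outcome | unexposed) = 35/623 = 0.05618
Under exogeneity alone the bounds on PN are max{0,(p₁−p₀)/p₁} ≤ PN ≤ min{1,(1−p₀)/p₁}.
  lower = (p₁ − p₀)/p₁ = 0.13878 / 0.19496 ≈ 0.7118
  upper = min{1, (1 − p₀)/p₁} = 0.94382 / 0.19496 ≈ 4.8411 → capped at 1

0.712 ≤ PN ≤ 1.000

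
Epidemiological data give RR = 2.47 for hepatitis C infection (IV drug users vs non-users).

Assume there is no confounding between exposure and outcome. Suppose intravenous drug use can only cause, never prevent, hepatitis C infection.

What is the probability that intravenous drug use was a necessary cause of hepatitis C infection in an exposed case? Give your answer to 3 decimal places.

PN ≈ 0.595

Under exogeneity and monotonicity, PN = (RR − 1) / RR = 1 − 1/RR.
PN = (2.47 − 1) / 2.47 = 1.47 / 2.47 ≈ 0.5951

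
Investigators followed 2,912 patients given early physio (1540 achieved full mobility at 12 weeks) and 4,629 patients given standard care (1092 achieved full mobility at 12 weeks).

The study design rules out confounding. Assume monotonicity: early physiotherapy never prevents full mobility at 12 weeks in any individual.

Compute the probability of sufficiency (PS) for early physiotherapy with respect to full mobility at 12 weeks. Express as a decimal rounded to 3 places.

PS ≈ 0.383

p₁ = P(outcome | exposed) = 1540/2912 = 0.52885
p₀ = P(outcome | unexposed) = 1092/4629 = 0.2359
Under exogeneity and monotonicity, PS = (p₁ − p₀) / (1 − p₀).
PS = (0.52885 − 0.2359) / (1 − 0.2359) = 0.29294 / 0.7641 ≈ 0.3834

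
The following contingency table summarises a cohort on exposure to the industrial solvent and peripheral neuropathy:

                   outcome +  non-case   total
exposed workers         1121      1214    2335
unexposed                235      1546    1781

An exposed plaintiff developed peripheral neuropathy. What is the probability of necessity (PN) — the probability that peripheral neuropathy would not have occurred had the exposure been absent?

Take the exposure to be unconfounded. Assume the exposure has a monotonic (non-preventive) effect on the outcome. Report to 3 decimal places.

PN ≈ 0.725

p₁ = P(outcome | exposed) = 1121/2335 = 0.48009
p₀ = P(outcome | unexposed) = 235/1781 = 0.13195
Under exogeneity and monotonicity, PN = (p₁ − p₀) / p₁.
PN = (0.48009 − 0.13195) / 0.48009 = 0.34814 / 0.48009 ≈ 0.7252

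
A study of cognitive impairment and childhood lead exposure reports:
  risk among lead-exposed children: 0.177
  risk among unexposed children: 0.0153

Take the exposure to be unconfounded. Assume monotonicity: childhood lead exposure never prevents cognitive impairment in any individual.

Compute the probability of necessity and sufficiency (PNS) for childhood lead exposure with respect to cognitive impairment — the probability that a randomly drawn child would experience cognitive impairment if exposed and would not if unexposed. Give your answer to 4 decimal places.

PNS ≈ 0.1617

Let p₁ = 0.177, p₀ = 0.0153.
Under exogeneity and monotonicity, PNS = p₁ − p₀.
PNS = 0.177 − 0.0153 = 0.1617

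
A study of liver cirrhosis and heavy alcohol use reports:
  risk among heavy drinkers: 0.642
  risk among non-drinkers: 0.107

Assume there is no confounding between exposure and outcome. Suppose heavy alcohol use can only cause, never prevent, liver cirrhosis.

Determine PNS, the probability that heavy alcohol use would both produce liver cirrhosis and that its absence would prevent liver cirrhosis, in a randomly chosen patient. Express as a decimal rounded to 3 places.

PNS ≈ 0.535

Let p₁ = 0.642, p₀ = 0.107.
Under exogeneity and monotonicity, PNS = p₁ − p₀.
PNS = 0.642 − 0.107 = 0.535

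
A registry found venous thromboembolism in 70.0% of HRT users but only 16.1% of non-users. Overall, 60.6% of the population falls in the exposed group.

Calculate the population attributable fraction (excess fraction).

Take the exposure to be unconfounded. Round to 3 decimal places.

PAF ≈ 0.670

p₁ = 0.7, p₀ = 0.161.
Overall risk P(Y=1) = π·p₁ + (1−π)·p₀ = 0.606×0.7 + 0.394×0.161 = 0.48763.
Under exogeneity, PAF = [P(Y=1) − p₀] / P(Y=1).
PAF = (0.48763 − 0.161) / 0.48763 ≈ 0.6698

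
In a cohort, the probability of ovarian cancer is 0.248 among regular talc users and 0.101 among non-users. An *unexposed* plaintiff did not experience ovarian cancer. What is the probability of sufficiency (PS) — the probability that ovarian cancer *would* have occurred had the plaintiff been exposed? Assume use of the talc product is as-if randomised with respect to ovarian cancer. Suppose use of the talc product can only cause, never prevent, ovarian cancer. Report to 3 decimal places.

Let p₁ = 0.248, p₀ = 0.101.
Under exogeneity and monotonicity, PS = (p₁ − p₀) / (1 − p₀).
PS = (0.248 − 0.101) / (1 − 0.101) = 0.147 / 0.899 ≈ 0.1635

PS ≈ 0.164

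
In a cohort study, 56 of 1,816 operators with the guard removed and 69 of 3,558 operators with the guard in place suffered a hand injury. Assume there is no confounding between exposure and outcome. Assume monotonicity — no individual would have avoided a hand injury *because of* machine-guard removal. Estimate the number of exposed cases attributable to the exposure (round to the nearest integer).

about 21 cases

p₁ = P(outcome | exposed) = 56/1816 = 0.030837
p₀ = P(outcome | unexposed) = 69/3558 = 0.019393
PN = (p₁ − p₀)/p₁ = (0.030837 − 0.019393) / 0.030837 ≈ 0.37112.
Attributable cases ≈ PN × (exposed cases) = 0.37112 × 56 ≈ 20.78.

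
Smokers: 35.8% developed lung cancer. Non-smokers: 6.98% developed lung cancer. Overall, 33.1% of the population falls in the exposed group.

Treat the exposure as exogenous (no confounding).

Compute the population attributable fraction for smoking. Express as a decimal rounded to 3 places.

PAF ≈ 0.577

p₁ = 0.358, p₀ = 0.0698.
Overall risk P(Y=1) = π·p₁ + (1−π)·p₀ = 0.331×0.358 + 0.669×0.0698 = 0.16519.
Under exogeneity, PAF = [P(Y=1) − p₀] / P(Y=1).
PAF = (0.16519 − 0.0698) / 0.16519 ≈ 0.5775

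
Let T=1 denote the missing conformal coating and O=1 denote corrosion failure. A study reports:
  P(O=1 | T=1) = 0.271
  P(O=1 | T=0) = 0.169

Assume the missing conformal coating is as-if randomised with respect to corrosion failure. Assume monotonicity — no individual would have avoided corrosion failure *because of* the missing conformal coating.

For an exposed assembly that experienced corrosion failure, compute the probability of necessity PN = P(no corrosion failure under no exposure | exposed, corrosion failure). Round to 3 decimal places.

PN ≈ 0.376

Let p₁ = 0.271, p₀ = 0.169.
Under exogeneity and monotonicity, PN = (p₁ − p₀) / p₁.
PN = (0.271 − 0.169) / 0.271 = 0.102 / 0.271 ≈ 0.3764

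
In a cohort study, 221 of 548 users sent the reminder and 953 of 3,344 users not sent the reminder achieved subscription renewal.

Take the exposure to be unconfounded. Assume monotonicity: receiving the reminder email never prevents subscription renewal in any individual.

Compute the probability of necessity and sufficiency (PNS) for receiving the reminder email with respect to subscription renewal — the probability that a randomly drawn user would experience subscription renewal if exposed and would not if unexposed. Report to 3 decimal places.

p₁ = P(outcome | exposed) = 221/548 = 0.40328
p₀ = P(outcome | unexposed) = 953/3344 = 0.28499
Under exogeneity and monotonicity, PNS = p₁ − p₀.
PNS = 0.40328 − 0.28499 = 0.1183

PNS ≈ 0.118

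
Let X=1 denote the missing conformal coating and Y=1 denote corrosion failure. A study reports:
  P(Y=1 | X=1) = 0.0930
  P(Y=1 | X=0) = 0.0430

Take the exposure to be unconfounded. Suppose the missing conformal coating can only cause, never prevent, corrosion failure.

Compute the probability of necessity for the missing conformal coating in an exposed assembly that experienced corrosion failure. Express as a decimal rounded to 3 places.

Let p₁ = 0.093, p₀ = 0.043.
Under exogeneity and monotonicity, PN = (p₁ − p₀) / p₁.
PN = (0.093 − 0.043) / 0.093 = 0.05 / 0.093 ≈ 0.5376

PN ≈ 0.538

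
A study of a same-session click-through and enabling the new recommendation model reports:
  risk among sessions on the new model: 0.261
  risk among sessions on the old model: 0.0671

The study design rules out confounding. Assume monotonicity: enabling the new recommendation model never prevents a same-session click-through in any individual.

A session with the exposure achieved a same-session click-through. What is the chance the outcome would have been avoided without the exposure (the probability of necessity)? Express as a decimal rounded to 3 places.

PN ≈ 0.743

Let p₁ = 0.261, p₀ = 0.0671.
Under exogeneity and monotonicity, PN = (p₁ − p₀) / p₁.
PN = (0.261 − 0.0671) / 0.261 = 0.1939 / 0.261 ≈ 0.7429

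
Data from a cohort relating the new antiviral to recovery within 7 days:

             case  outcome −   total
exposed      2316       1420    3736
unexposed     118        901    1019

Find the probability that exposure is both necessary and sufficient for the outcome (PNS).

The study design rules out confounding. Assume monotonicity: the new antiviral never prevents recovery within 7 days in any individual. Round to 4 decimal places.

PNS ≈ 0.5041

p₁ = P(outcome | exposed) = 2316/3736 = 0.61991
p₀ = P(outcome | unexposed) = 118/1019 = 0.1158
Under exogeneity and monotonicity, PNS = p₁ − p₀.
PNS = 0.61991 − 0.1158 = 0.50411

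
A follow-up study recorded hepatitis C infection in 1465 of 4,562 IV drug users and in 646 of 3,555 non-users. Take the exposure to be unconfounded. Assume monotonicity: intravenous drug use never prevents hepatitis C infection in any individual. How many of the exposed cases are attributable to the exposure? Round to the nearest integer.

p₁ = P(outcome | exposed) = 1465/4562 = 0.32113
p₀ = P(outcome | unexposed) = 646/3555 = 0.18172
PN = (p₁ − p₀)/p₁ = (0.32113 − 0.18172) / 0.32113 ≈ 0.43414.
Attributable cases ≈ PN × (exposed cases) = 0.43414 × 1465 ≈ 636.01.

about 636 cases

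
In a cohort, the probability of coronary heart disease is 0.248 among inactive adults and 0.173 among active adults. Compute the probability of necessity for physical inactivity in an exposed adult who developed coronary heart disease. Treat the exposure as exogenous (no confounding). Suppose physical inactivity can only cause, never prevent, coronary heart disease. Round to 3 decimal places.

Let p₁ = 0.248, p₀ = 0.173.
Under exogeneity and monotonicity, PN = (p₁ − p₀) / p₁.
PN = (0.248 − 0.173) / 0.248 = 0.075 / 0.248 ≈ 0.3024

PN ≈ 0.302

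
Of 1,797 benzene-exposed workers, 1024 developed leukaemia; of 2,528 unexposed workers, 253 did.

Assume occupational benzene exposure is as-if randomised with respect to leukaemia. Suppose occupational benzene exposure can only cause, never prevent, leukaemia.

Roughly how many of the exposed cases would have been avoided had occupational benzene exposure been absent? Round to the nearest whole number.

p₁ = P(outcome | exposed) = 1024/1797 = 0.56984
p₀ = P(outcome | unexposed) = 253/2528 = 0.10008
PN = (p₁ − p₀)/p₁ = (0.56984 − 0.10008) / 0.56984 ≈ 0.82437.
Attributable cases ≈ PN × (exposed cases) = 0.82437 × 1024 ≈ 844.16.

about 844 cases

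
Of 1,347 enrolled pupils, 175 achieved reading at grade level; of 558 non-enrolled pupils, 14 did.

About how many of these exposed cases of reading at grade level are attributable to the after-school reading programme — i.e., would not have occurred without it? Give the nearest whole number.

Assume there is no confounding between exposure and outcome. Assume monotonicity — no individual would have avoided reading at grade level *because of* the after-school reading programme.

p₁ = P(outcome | exposed) = 175/1347 = 0.12992
p₀ = P(outcome | unexposed) = 14/558 = 0.02509
PN = (p₁ − p₀)/p₁ = (0.12992 − 0.02509) / 0.12992 ≈ 0.80688.
Attributable cases ≈ PN × (exposed cases) = 0.80688 × 175 ≈ 141.20.

about 141 cases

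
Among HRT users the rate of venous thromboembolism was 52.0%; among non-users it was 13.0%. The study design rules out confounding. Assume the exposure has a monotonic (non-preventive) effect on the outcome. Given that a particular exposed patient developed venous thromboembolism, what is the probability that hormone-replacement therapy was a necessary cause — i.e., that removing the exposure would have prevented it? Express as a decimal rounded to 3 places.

PN ≈ 0.750

p₁ = 0.52, p₀ = 0.13.
Under exogeneity and monotonicity, PN = (p₁ − p₀) / p₁.
PN = (0.52 − 0.13) / 0.52 = 0.39 / 0.52 ≈ 0.7500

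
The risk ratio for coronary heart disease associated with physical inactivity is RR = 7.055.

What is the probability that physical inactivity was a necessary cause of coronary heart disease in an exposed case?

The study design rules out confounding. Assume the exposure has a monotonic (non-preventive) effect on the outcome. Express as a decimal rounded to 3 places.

Under exogeneity and monotonicity, PN = (RR − 1) / RR = 1 − 1/RR.
PN = (7.055 − 1) / 7.055 = 6.055 / 7.055 ≈ 0.8583

PN ≈ 0.858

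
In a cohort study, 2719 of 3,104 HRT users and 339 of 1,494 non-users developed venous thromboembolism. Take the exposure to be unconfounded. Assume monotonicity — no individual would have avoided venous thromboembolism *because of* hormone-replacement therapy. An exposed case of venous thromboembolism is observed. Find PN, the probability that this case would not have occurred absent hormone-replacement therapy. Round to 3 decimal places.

p₁ = P(outcome | exposed) = 2719/3104 = 0.87597
p₀ = P(outcome | unexposed) = 339/1494 = 0.22691
Under exogeneity and monotonicity, PN = (p₁ − p₀) / p₁.
PN = (0.87597 − 0.22691) / 0.87597 = 0.64906 / 0.87597 ≈ 0.7410

PN ≈ 0.741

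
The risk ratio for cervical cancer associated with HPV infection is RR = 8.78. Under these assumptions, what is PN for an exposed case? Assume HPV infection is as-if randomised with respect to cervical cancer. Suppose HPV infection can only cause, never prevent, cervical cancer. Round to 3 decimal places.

PN ≈ 0.886

Under exogeneity and monotonicity, PN = (RR − 1) / RR = 1 − 1/RR.
PN = (8.78 − 1) / 8.78 = 7.78 / 8.78 ≈ 0.8861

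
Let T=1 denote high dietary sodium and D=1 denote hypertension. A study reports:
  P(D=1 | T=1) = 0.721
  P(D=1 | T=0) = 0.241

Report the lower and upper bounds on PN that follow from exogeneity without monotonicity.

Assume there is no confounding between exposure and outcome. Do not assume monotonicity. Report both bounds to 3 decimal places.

Let p₁ = 0.721, p₀ = 0.241.
Under exogeneity alone the bounds on PN are max{0,(p₁−p₀)/p₁} ≤ PN ≤ min{1,(1−p₀)/p₁}.
  lower = (p₁ − p₀)/p₁ = 0.48 / 0.721 ≈ 0.6657
  upper = min{1, (1 − p₀)/p₁} = 0.759 / 0.721 ≈ 1.0527 → capped at 1

0.666 ≤ PN ≤ 1.000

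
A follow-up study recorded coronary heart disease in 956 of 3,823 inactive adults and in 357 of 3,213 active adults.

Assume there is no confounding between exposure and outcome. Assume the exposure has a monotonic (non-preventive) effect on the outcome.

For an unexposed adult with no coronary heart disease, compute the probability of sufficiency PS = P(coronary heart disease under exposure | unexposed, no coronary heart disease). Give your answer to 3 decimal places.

PS ≈ 0.156

p₁ = P(outcome | exposed) = 956/3823 = 0.25007
p₀ = P(outcome | unexposed) = 357/3213 = 0.11111
Under exogeneity and monotonicity, PS = (p₁ − p₀) / (1 − p₀).
PS = (0.25007 − 0.11111) / (1 − 0.11111) = 0.13895 / 0.88889 ≈ 0.1563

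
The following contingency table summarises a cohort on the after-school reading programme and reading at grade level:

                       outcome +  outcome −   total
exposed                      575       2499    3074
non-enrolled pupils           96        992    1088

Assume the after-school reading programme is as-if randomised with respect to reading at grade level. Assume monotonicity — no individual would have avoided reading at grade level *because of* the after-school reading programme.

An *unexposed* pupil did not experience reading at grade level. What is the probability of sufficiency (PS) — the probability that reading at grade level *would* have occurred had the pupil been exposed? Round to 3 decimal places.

p₁ = P(outcome | exposed) = 575/3074 = 0.18705
p₀ = P(outcome | unexposed) = 96/1088 = 0.088235
Under exogeneity and monotonicity, PS = (p₁ − p₀)/(1 − p₀).
PS = (0.18705 − 0.088235) / 0.91176 ≈ 0.1084

PS ≈ 0.108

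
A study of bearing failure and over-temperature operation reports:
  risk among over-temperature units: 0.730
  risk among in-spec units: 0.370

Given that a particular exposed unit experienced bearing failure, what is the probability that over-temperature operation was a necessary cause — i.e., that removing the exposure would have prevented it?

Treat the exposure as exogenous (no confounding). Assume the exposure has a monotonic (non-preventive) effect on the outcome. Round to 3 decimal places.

PN ≈ 0.493

Let p₁ = 0.73, p₀ = 0.37.
Under exogeneity and monotonicity, PN = (p₁ − p₀) / p₁.
PN = (0.73 − 0.37) / 0.73 = 0.36 / 0.73 ≈ 0.4932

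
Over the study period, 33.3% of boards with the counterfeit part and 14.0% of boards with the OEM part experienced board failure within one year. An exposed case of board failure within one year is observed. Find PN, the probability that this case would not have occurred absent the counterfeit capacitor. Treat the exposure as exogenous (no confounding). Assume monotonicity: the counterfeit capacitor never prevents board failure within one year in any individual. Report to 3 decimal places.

PN ≈ 0.580

p₁ = 0.333, p₀ = 0.14.
Under exogeneity and monotonicity, PN = (p₁ − p₀) / p₁.
PN = (0.333 − 0.14) / 0.333 = 0.193 / 0.333 ≈ 0.5796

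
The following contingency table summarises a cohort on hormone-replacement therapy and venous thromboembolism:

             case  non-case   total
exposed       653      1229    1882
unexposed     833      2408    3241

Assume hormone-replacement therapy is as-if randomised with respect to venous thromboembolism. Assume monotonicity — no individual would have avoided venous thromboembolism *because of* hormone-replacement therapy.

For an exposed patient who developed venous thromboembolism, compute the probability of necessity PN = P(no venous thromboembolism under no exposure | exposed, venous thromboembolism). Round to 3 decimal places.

PN ≈ 0.259

p₁ = P(outcome | exposed) = 653/1882 = 0.34697
p₀ = P(outcome | unexposed) = 833/3241 = 0.25702
Under exogeneity and monotonicity, PN = (p₁ − p₀)/p₁.
PN = (0.34697 − 0.25702) / 0.34697 ≈ 0.2592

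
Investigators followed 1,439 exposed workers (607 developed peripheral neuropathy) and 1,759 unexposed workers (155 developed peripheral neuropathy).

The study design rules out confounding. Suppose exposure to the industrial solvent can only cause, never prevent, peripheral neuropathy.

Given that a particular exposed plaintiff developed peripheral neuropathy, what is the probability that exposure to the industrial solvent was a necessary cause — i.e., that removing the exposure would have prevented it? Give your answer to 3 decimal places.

PN ≈ 0.791

p₁ = P(outcome | exposed) = 607/1439 = 0.42182
p₀ = P(outcome | unexposed) = 155/1759 = 0.088118
Under exogeneity and monotonicity, PN = (p₁ − p₀) / p₁.
PN = (0.42182 − 0.088118) / 0.42182 = 0.3337 / 0.42182 ≈ 0.7911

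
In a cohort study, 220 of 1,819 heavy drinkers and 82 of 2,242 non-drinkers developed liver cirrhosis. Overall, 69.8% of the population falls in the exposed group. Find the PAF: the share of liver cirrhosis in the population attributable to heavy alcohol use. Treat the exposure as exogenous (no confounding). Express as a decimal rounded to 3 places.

PAF ≈ 0.617

p₁ = P(outcome | exposed) = 220/1819 = 0.12095
p₀ = P(outcome | unexposed) = 82/2242 = 0.036574
Overall risk P(Y=1) = π·p₁ + (1−π)·p₀ = 0.698×0.12095 + 0.302×0.036574 = 0.095466.
Under exogeneity, PAF = [P(Y=1) − p₀] / P(Y=1).
PAF = (0.095466 − 0.036574) / 0.095466 ≈ 0.6169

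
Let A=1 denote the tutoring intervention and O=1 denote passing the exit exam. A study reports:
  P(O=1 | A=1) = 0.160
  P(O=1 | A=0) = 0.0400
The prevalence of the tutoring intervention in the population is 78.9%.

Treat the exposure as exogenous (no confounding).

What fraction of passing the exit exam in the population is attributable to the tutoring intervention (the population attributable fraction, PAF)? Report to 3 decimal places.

PAF ≈ 0.703

Let p₁ = 0.16, p₀ = 0.04.
Overall risk P(Y=1) = π·p₁ + (1−π)·p₀ = 0.789×0.16 + 0.211×0.04 = 0.13468.
Under exogeneity, PAF = [P(Y=1) − p₀] / P(Y=1).
PAF = (0.13468 − 0.04) / 0.13468 ≈ 0.7030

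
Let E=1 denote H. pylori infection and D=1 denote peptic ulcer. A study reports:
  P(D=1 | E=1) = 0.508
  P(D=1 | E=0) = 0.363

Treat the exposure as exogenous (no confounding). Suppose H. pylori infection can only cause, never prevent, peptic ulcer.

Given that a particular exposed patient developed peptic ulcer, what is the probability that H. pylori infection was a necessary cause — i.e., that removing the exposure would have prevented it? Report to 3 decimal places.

Let p₁ = 0.508, p₀ = 0.363.
Under exogeneity and monotonicity, PN = (p₁ − p₀) / p₁.
PN = (0.508 − 0.363) / 0.508 = 0.145 / 0.508 ≈ 0.2854

PN ≈ 0.285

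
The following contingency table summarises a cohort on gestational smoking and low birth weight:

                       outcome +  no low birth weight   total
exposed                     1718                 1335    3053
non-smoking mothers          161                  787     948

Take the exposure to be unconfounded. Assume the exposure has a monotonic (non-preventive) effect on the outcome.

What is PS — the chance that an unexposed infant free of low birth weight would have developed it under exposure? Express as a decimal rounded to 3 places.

p₁ = P(outcome | exposed) = 1718/3053 = 0.56273
p₀ = P(outcome | unexposed) = 161/948 = 0.16983
Under exogeneity and monotonicity, PS = (p₁ − p₀) / (1 − p₀).
PS = (0.56273 − 0.16983) / (1 − 0.16983) = 0.39289 / 0.83017 ≈ 0.4733

PS ≈ 0.473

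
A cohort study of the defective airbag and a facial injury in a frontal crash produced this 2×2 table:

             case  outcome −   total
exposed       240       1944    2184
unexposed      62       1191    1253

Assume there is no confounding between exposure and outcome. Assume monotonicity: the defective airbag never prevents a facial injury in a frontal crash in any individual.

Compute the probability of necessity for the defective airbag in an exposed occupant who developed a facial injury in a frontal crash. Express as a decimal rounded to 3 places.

p₁ = P(outcome | exposed) = 240/2184 = 0.10989
p₀ = P(outcome | unexposed) = 62/1253 = 0.049481
Under exogeneity and monotonicity, PN = (p₁ − p₀) / p₁.
PN = (0.10989 − 0.049481) / 0.10989 = 0.060409 / 0.10989 ≈ 0.5497

PN ≈ 0.550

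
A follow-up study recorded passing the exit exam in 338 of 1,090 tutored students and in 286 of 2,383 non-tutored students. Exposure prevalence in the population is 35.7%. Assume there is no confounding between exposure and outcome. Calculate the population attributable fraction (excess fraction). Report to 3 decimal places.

PAF ≈ 0.361

p₁ = P(outcome | exposed) = 338/1090 = 0.31009
p₀ = P(outcome | unexposed) = 286/2383 = 0.12002
Overall risk P(Y=1) = π·p₁ + (1−π)·p₀ = 0.357×0.31009 + 0.643×0.12002 = 0.18787.
Under exogeneity, PAF = [P(Y=1) − p₀] / P(Y=1).
PAF = (0.18787 − 0.12002) / 0.18787 ≈ 0.3612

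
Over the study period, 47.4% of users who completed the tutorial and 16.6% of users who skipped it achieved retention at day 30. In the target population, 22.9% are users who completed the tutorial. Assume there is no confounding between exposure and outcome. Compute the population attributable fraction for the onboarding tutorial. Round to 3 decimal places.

p₁ = 0.474, p₀ = 0.166.
Overall risk P(Y=1) = π·p₁ + (1−π)·p₀ = 0.229×0.474 + 0.771×0.166 = 0.23653.
Under exogeneity, PAF = [P(Y=1) − p₀] / P(Y=1).
PAF = (0.23653 − 0.166) / 0.23653 ≈ 0.2982

PAF ≈ 0.298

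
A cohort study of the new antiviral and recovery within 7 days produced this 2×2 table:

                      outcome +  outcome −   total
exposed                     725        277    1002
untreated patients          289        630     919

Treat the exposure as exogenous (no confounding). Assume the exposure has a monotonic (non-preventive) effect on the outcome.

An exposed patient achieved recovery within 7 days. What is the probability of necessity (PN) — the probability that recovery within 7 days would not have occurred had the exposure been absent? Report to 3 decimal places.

p₁ = P(outcome | exposed) = 725/1002 = 0.72355
p₀ = P(outcome | unexposed) = 289/919 = 0.31447
Under exogeneity and monotonicity, PN = (p₁ − p₀) / p₁.
PN = (0.72355 − 0.31447) / 0.72355 = 0.40908 / 0.72355 ≈ 0.5654

PN ≈ 0.565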